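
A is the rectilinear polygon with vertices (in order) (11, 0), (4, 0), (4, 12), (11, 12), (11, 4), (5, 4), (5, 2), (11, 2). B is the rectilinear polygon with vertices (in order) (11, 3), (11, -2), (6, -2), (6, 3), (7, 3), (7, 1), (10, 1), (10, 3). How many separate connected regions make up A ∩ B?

1

A ∩ B is a single connected region.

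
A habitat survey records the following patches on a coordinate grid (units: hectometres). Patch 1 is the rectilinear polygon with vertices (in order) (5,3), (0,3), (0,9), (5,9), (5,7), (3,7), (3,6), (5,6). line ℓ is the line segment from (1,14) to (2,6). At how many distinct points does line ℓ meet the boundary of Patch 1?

The segment meets the boundary at (1.625,9).

1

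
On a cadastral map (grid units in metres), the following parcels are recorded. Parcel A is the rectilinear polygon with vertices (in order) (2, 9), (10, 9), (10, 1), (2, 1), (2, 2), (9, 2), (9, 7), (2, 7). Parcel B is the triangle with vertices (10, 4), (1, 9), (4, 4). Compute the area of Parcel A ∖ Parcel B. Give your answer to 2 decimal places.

|Parcel A| = 29, |Parcel A∩Parcel B| = 2.1222.
|Parcel A ∖ Parcel B| = |Parcel A| − |Parcel A∩Parcel B| = 29 − 2.1222 = 26.88.

26.88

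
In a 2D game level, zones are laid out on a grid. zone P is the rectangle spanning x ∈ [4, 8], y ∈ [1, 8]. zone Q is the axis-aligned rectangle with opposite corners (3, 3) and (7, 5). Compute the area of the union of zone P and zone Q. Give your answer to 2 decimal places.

By inclusion–exclusion:
Individual areas: |zone P| = 28, |zone Q| = 8.
|zone P∩zone Q|: x∈[4,7], y∈[3,5] → 3·2 = 6.
|zone P ∪ zone Q| = 36 − 6 = 30.00.

30.00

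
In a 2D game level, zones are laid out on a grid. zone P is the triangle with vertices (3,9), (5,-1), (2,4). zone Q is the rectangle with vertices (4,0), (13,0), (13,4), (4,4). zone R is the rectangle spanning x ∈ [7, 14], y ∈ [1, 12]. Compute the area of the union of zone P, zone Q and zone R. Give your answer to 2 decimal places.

103.53

By inclusion–exclusion:
Individual areas: |zone P| = 10, |zone Q| = 36, |zone R| = 77.
|zone P∩zone Q| = 1.4667.
|zone P∩zone R| = 0.
|zone Q∩zone R|: x∈[7,13], y∈[1,4] → 6·3 = 18.
|zone P∩zone Q∩zone R| = 0.
|zone P ∪ zone Q ∪ zone R| = 123 − 19.4667 + 0 = 103.53.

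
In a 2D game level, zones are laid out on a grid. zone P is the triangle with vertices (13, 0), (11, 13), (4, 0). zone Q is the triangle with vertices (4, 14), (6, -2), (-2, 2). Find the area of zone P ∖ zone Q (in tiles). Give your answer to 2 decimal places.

56.19

|zone P| = 58.5, |zone P∩zone Q| = 2.308.
|zone P ∖ zone Q| = |zone P| − |zone P∩zone Q| = 58.5 − 2.308 = 56.19.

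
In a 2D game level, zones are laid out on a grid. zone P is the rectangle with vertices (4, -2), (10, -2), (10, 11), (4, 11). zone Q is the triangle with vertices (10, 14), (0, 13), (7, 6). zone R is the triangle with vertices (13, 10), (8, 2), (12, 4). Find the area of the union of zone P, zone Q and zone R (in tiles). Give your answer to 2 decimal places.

By inclusion–exclusion:
Individual areas: |zone P| = 78, |zone Q| = 38.5, |zone R| = 11.
|zone P∩zone Q| = 15.1875.
|zone P∩zone R| = 2.2.
|zone Q∩zone R| = 0.
|zone P∩zone Q∩zone R| = 0.
|zone P ∪ zone Q ∪ zone R| = 127.5 − 17.3875 + 0 = 110.11.

110.11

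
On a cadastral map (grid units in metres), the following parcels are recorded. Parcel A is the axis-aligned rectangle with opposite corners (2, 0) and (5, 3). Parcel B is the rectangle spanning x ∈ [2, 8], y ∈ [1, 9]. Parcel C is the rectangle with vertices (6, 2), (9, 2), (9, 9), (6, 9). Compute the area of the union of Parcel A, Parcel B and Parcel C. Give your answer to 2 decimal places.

58.00

By inclusion–exclusion:
Individual areas: |Parcel A| = 9, |Parcel B| = 48, |Parcel C| = 21.
|Parcel A∩Parcel B|: x∈[2,5], y∈[1,3] → 3·2 = 6.
|Parcel A∩Parcel C| = 0 (no overlap).
|Parcel B∩Parcel C|: x∈[6,8], y∈[2,9] → 2·7 = 14.
|Parcel A∩Parcel B∩Parcel C| = 0.
|Parcel A ∪ Parcel B ∪ Parcel C| = 78 − 20 + 0 = 58.00.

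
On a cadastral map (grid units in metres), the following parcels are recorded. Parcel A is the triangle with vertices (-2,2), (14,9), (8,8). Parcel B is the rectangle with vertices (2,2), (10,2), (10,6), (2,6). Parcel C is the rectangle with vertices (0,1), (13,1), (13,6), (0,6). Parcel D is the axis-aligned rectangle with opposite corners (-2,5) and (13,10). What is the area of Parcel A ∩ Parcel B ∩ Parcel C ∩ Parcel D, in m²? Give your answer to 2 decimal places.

2.17

The intersection is the polygon with vertices (4.667,6), (7.143,6), (4.857,5), (3,5).
By the shoelace formula its area is 2.17.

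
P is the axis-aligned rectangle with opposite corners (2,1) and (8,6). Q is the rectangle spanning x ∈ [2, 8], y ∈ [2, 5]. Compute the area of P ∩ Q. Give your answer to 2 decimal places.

18.00

|P∩Q|: x∈[2,8], y∈[2,5] → 6·3 = 18.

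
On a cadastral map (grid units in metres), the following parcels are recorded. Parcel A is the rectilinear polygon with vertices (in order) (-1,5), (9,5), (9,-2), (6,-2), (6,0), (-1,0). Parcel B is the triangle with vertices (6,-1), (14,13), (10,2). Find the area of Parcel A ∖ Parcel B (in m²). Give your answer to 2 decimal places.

|Parcel A| = 56, |Parcel A∩Parcel B| = 4.5.
|Parcel A ∖ Parcel B| = |Parcel A| − |Parcel A∩Parcel B| = 56 − 4.5 = 51.50.

51.50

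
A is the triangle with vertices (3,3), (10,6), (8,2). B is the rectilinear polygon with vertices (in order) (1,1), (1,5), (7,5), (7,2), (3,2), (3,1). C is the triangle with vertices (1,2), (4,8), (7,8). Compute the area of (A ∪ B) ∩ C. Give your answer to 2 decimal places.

The region (A ∪ B) ∩ C is the polygon with vertices (4,5), (1,2), (2.5,5).
By the shoelace formula its area is 2.25.

2.25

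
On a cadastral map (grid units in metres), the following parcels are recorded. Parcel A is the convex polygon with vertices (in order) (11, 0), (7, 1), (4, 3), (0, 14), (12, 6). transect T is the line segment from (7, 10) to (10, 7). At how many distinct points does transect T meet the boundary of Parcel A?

The segment meets the boundary at (9,8).

1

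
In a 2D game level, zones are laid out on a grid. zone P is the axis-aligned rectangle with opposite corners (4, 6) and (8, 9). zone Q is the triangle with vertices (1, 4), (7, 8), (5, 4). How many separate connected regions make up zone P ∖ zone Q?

zone P ∖ zone Q is a single connected region.

1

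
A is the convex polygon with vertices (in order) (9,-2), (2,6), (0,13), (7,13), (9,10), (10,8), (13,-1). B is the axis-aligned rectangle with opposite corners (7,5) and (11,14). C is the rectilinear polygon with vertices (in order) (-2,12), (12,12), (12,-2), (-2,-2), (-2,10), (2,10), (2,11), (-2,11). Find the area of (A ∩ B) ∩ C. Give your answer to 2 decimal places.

18.17

The region (A ∩ B) ∩ C is the polygon with vertices (10,8), (11,5), (7,5), (7,12), (7.667,12), (9,10).
By the shoelace formula its area is 18.17.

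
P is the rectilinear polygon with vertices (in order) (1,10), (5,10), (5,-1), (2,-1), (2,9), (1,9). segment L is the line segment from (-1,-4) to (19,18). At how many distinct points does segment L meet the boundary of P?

The segment meets the boundary at (5,2.6), (2,-0.7).

2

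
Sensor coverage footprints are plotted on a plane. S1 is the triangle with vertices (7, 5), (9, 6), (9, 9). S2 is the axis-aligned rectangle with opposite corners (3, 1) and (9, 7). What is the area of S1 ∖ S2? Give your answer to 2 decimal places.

|S1| = 3, |S1∩S2| = 2.
|S1 ∖ S2| = |S1| − |S1∩S2| = 3 − 2 = 1.00.

1.00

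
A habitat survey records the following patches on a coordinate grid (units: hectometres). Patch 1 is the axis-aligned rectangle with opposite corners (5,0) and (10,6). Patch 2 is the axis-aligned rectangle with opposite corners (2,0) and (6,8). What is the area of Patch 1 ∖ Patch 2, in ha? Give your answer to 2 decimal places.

24.00

|Patch 1∩Patch 2|: x∈[5,6], y∈[0,6] → 1·6 = 6.
|Patch 1| = 30.
|Patch 1 ∖ Patch 2| = |Patch 1| − |Patch 1∩Patch 2| = 30 − 6 = 24.00.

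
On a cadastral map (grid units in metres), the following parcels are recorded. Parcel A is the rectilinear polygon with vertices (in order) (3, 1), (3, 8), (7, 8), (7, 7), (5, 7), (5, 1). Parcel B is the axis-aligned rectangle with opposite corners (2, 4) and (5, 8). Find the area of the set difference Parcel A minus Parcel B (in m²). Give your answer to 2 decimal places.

8.00

|Parcel A| = 16, |Parcel A∩Parcel B| = 8.
|Parcel A ∖ Parcel B| = |Parcel A| − |Parcel A∩Parcel B| = 16 − 8 = 8.00.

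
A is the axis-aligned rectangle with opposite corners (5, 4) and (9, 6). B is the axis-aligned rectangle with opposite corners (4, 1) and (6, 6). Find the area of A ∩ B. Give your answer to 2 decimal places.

2.00

|A∩B|: x∈[5,6], y∈[4,6] → 1·2 = 2.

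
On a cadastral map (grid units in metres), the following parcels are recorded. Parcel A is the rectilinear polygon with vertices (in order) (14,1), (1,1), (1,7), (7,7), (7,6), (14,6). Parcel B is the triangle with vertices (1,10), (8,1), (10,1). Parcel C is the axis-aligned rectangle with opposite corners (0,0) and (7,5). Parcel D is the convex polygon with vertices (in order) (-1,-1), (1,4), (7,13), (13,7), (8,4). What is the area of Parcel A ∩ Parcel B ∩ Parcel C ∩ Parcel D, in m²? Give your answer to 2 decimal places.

The intersection is the polygon with vertices (6,5), (7,4), (7,3.444), (6.371,3.095), (4.889,5).
By the shoelace formula its area is 2.00.

2.00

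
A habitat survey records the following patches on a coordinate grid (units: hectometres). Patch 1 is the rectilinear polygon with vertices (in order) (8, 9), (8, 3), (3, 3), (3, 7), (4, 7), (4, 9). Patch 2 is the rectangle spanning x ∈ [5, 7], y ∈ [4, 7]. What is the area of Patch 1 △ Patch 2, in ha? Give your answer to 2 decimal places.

22.00

|Patch 1| = 28, |Patch 2| = 6, |Patch 1∩Patch 2| = 6.
|Patch 1 △ Patch 2| = |Patch 1| + |Patch 2| − 2·|Patch 1∩Patch 2| = 28 + 6 − 12 = 22.00.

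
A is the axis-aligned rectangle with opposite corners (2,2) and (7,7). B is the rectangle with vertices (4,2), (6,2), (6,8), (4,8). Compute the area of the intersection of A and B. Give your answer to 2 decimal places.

10.00

|A∩B|: x∈[4,6], y∈[2,7] → 2·5 = 10.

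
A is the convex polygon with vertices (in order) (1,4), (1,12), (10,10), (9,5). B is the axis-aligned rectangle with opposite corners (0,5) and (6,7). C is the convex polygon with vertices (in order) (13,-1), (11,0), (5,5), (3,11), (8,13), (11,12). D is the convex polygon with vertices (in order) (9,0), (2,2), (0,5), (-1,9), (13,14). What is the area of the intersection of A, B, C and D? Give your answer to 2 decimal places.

The intersection is the polygon with vertices (6,5), (5,5), (4.333,7), (6,7).
By the shoelace formula its area is 2.67.

2.67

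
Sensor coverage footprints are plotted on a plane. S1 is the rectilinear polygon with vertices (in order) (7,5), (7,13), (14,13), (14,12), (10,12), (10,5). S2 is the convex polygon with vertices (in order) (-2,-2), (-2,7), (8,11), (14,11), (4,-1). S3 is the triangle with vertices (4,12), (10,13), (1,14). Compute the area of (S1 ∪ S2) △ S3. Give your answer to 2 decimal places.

131.80

|S1 ∪ S2| = 125.8.
|(S1 ∪ S2) ∩ S3| = 0.75.
|(S1 ∪ S2) △ S3| = 125.8 + 7.5 − 1.5 = 131.80.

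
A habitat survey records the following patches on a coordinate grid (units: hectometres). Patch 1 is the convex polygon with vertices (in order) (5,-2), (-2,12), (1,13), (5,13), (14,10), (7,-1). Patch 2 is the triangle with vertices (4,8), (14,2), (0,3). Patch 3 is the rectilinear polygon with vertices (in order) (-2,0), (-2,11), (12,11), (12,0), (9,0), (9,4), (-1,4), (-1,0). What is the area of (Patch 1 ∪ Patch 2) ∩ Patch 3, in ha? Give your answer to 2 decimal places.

84.82

|Patch 1 ∪ Patch 2| = 136.8767.
|(Patch 1 ∪ Patch 2) ∩ Patch 3| = 84.82.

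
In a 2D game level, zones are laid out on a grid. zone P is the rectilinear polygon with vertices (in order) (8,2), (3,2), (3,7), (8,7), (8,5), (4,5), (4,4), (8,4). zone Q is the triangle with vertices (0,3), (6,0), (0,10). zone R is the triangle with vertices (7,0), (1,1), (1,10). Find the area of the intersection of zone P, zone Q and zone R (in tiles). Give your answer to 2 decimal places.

The intersection is the polygon with vertices (3,5), (4.8,2), (3,2).
By the shoelace formula its area is 2.70.

2.70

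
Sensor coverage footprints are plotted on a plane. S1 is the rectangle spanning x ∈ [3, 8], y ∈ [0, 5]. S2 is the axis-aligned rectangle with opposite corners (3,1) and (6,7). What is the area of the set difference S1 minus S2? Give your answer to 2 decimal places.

13.00

|S1∩S2|: x∈[3,6], y∈[1,5] → 3·4 = 12.
|S1| = 25.
|S1 ∖ S2| = |S1| − |S1∩S2| = 25 − 12 = 13.00.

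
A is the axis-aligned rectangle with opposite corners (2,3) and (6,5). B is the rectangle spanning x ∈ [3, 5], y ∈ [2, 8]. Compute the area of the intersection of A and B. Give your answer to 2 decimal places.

|A∩B|: x∈[3,5], y∈[3,5] → 2·2 = 4.

4.00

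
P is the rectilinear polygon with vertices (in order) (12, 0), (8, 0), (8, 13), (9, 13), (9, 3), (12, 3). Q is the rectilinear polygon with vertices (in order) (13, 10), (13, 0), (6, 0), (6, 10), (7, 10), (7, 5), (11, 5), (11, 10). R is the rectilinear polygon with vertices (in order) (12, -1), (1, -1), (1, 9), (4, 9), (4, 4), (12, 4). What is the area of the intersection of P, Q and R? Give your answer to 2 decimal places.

The intersection is the polygon with vertices (8,4), (9,4), (9,3), (12,3), (12,0), (8,0).
By the shoelace formula its area is 13.00.

13.00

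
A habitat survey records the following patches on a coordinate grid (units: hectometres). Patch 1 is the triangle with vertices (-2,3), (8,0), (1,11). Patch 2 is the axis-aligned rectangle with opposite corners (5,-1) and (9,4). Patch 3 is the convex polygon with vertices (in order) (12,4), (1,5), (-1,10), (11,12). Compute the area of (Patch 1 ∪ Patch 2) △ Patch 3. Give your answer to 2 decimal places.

103.59

|Patch 1 ∪ Patch 2| = 58.9409.
|(Patch 1 ∪ Patch 2) ∩ Patch 3| = 15.425.
|(Patch 1 ∪ Patch 2) △ Patch 3| = 58.9409 + 75.5 − 30.85 = 103.59.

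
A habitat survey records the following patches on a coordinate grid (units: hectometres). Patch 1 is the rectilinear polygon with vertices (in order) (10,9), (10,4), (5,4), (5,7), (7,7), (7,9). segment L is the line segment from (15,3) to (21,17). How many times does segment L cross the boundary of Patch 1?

The segment lies entirely outside Patch 1 and never meets its boundary.

0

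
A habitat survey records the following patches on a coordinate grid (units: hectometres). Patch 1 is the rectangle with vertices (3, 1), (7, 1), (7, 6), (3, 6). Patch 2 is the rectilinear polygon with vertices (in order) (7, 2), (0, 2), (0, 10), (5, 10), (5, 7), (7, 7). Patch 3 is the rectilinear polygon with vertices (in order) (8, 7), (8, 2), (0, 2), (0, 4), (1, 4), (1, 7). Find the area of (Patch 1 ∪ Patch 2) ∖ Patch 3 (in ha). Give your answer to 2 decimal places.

|Patch 1 ∪ Patch 2| = 54.
|(Patch 1 ∪ Patch 2) ∩ Patch 3| = 32.
|(Patch 1 ∪ Patch 2) ∖ Patch 3| = 54 − 32 = 22.00.

22.00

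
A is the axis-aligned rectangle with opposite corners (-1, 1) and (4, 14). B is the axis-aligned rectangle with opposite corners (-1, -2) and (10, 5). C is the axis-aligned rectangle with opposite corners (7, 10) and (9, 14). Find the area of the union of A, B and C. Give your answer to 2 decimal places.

130.00

By inclusion–exclusion:
Individual areas: |A| = 65, |B| = 77, |C| = 8.
|A∩B|: x∈[-1,4], y∈[1,5] → 5·4 = 20.
|A∩C| = 0 (no overlap).
|B∩C| = 0 (no overlap).
|A∩B∩C| = 0.
|A ∪ B ∪ C| = 150 − 20 + 0 = 130.00.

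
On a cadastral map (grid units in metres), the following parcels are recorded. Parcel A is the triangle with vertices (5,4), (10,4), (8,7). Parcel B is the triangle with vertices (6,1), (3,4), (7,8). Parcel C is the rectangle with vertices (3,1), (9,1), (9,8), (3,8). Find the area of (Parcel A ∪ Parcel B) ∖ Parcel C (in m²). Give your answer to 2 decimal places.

|Parcel A ∪ Parcel B| = 18.3095.
|(Parcel A ∪ Parcel B) ∩ Parcel C| = 17.5595.
|(Parcel A ∪ Parcel B) ∖ Parcel C| = 18.3095 − 17.5595 = 0.75.

0.75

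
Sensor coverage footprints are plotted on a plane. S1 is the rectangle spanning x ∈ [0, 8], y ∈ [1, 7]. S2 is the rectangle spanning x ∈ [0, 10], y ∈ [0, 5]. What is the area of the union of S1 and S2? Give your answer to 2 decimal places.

By inclusion–exclusion:
Individual areas: |S1| = 48, |S2| = 50.
|S1∩S2|: x∈[0,8], y∈[1,5] → 8·4 = 32.
|S1 ∪ S2| = 98 − 32 = 66.00.

66.00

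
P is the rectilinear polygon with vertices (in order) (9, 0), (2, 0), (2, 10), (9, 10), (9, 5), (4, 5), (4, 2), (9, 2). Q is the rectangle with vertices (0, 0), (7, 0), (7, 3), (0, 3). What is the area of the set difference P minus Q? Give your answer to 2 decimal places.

|P| = 55, |P∩Q| = 12.
|P ∖ Q| = |P| − |P∩Q| = 55 − 12 = 43.00.

43.00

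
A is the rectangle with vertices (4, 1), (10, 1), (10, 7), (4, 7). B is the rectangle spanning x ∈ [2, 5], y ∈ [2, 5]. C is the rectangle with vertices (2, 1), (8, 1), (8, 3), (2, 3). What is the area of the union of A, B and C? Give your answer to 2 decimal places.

44.00

By inclusion–exclusion:
Individual areas: |A| = 36, |B| = 9, |C| = 12.
|A∩B|: x∈[4,5], y∈[2,5] → 1·3 = 3.
|A∩C|: x∈[4,8], y∈[1,3] → 4·2 = 8.
|B∩C|: x∈[2,5], y∈[2,3] → 3·1 = 3.
|A∩B∩C| = 1.
|A ∪ B ∪ C| = 57 − 14 + 1 = 44.00.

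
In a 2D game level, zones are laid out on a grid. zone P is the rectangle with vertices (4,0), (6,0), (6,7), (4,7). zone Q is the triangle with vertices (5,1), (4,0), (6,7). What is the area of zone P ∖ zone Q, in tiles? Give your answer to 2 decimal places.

|zone P| = 14, |zone P∩zone Q| = 2.5.
|zone P ∖ zone Q| = |zone P| − |zone P∩zone Q| = 14 − 2.5 = 11.50.

11.50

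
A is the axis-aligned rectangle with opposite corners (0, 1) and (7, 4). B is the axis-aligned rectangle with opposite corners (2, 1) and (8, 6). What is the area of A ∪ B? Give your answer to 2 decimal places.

By inclusion–exclusion:
Individual areas: |A| = 21, |B| = 30.
|A∩B|: x∈[2,7], y∈[1,4] → 5·3 = 15.
|A ∪ B| = 51 − 15 = 36.00.

36.00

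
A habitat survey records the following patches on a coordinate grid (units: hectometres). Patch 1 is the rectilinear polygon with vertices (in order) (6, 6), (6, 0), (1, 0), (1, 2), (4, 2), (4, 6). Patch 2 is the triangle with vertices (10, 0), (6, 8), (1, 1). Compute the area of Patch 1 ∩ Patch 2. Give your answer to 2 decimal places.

13.80

The intersection is the polygon with vertices (6,0.444), (1,1), (1.714,2), (4,2), (4,5.2), (4.571,6), (6,6).
By the shoelace formula its area is 13.80.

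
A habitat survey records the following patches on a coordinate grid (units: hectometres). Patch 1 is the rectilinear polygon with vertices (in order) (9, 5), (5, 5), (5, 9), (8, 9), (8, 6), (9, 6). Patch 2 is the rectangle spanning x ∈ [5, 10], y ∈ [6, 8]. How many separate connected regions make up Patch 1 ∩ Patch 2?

Patch 1 ∩ Patch 2 is a single connected region.

1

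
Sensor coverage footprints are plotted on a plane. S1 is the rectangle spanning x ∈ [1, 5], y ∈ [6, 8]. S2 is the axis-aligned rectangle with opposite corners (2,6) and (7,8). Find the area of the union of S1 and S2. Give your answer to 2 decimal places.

By inclusion–exclusion:
Individual areas: |S1| = 8, |S2| = 10.
|S1∩S2|: x∈[2,5], y∈[6,8] → 3·2 = 6.
|S1 ∪ S2| = 18 − 6 = 12.00.

12.00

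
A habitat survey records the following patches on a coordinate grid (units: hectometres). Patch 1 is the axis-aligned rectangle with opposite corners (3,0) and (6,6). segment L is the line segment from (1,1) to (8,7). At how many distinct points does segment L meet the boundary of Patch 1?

2

The segment meets the boundary at (6,5.286), (3,2.714).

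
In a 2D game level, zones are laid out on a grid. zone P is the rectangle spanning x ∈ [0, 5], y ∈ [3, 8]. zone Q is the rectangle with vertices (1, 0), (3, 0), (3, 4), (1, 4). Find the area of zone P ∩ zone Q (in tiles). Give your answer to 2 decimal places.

2.00

|zone P∩zone Q|: x∈[1,3], y∈[3,4] → 2·1 = 2.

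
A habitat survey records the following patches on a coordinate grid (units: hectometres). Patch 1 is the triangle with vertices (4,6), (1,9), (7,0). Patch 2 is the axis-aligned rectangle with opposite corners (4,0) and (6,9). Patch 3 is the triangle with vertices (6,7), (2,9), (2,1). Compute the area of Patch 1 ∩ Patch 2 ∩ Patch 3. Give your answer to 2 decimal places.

The intersection is the polygon with vertices (4,6), (4.571,4.857), (4.167,4.25), (4,4.5).
By the shoelace formula its area is 0.53.

0.53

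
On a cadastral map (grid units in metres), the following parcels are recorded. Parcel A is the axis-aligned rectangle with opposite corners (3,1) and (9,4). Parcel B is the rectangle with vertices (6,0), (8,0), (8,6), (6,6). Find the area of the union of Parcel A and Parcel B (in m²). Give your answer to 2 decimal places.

24.00

By inclusion–exclusion:
Individual areas: |Parcel A| = 18, |Parcel B| = 12.
|Parcel A∩Parcel B|: x∈[6,8], y∈[1,4] → 2·3 = 6.
|Parcel A ∪ Parcel B| = 30 − 6 = 24.00.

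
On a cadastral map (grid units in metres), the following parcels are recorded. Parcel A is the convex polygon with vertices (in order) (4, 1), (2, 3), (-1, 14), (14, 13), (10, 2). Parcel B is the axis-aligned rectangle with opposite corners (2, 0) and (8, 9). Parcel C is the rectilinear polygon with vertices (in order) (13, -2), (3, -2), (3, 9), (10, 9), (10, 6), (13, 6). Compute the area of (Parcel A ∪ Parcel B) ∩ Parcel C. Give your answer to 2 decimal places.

The region (Parcel A ∪ Parcel B) ∩ Parcel C is the polygon with vertices (10,2), (8,1.667), (8,0), (3,0), (3,9), (10,9), (10,6), (11.454,6).
By the shoelace formula its area is 62.24.

62.24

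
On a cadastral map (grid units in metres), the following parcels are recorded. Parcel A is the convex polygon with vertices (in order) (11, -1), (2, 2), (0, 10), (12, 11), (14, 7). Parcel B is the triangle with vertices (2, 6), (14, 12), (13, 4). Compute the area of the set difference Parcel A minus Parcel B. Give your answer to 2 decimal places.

|Parcel A| = 118.5, |Parcel A∩Parcel B| = 41.2201.
|Parcel A ∖ Parcel B| = |Parcel A| − |Parcel A∩Parcel B| = 118.5 − 41.2201 = 77.28.

77.28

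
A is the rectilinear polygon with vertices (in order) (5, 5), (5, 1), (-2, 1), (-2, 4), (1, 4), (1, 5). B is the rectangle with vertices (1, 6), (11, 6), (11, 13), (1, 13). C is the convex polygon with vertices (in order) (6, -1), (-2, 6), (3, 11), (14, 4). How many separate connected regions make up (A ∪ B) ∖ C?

(A ∪ B) ∖ C splits into 2 disjoint pieces (area 12, area 42.3571).

2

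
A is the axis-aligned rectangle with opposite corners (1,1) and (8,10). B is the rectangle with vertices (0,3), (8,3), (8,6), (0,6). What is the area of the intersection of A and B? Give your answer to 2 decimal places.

|A∩B|: x∈[1,8], y∈[3,6] → 7·3 = 21.

21.00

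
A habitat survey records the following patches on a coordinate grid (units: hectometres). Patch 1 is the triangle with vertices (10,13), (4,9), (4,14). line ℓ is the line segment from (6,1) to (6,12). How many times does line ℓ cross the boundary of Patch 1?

1

The segment meets the boundary at (6,10.333).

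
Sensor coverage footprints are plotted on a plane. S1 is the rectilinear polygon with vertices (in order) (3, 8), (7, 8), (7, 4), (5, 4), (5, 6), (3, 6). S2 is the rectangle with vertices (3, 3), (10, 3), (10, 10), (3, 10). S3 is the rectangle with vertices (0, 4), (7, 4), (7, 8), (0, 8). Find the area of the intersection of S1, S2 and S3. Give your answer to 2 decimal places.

The intersection is the polygon with vertices (7,4), (5,4), (5,6), (3,6), (3,8), (7,8).
By the shoelace formula its area is 12.00.

12.00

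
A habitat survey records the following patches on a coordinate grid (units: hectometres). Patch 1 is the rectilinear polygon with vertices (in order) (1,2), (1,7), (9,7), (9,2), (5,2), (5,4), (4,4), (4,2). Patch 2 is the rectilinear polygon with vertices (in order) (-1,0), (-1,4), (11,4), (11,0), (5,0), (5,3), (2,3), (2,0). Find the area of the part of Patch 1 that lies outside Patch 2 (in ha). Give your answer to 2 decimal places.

|Patch 1| = 38, |Patch 1∩Patch 2| = 12.
|Patch 1 ∖ Patch 2| = |Patch 1| − |Patch 1∩Patch 2| = 38 − 12 = 26.00.

26.00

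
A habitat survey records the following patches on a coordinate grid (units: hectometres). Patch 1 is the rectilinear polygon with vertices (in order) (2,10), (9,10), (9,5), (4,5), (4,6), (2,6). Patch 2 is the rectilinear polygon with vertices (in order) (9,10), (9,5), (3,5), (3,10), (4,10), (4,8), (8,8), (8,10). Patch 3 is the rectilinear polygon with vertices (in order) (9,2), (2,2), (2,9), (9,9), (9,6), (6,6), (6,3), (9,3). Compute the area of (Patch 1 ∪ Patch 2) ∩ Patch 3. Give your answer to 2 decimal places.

|Patch 1 ∪ Patch 2| = 34.
|(Patch 1 ∪ Patch 2) ∩ Patch 3| = 24.00.

24.00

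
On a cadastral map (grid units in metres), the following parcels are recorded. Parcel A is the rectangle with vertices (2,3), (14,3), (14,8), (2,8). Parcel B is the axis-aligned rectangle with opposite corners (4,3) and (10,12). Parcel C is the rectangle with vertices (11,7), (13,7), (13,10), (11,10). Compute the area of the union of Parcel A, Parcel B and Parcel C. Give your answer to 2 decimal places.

By inclusion–exclusion:
Individual areas: |Parcel A| = 60, |Parcel B| = 54, |Parcel C| = 6.
|Parcel A∩Parcel B|: x∈[4,10], y∈[3,8] → 6·5 = 30.
|Parcel A∩Parcel C|: x∈[11,13], y∈[7,8] → 2·1 = 2.
|Parcel B∩Parcel C| = 0 (no overlap).
|Parcel A∩Parcel B∩Parcel C| = 0.
|Parcel A ∪ Parcel B ∪ Parcel C| = 120 − 32 + 0 = 88.00.

88.00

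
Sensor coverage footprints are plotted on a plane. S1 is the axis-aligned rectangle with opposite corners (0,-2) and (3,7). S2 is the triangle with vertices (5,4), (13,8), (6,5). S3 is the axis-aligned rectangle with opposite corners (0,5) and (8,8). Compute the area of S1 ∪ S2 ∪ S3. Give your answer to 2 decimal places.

By inclusion–exclusion:
Individual areas: |S1| = 27, |S2| = 2, |S3| = 24.
|S1∩S2| = 0.
|S1∩S3|: x∈[0,3], y∈[5,7] → 3·2 = 6.
|S2∩S3| = 0.6071.
|S1∩S2∩S3| = 0.
|S1 ∪ S2 ∪ S3| = 53 − 6.6071 + 0 = 46.39.

46.39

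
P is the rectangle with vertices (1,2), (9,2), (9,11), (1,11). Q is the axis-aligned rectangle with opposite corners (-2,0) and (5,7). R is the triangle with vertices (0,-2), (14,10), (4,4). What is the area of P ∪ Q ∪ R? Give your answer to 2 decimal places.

105.21

By inclusion–exclusion:
Individual areas: |P| = 72, |Q| = 49, |R| = 18.
|P∩Q|: x∈[1,5], y∈[2,7] → 4·5 = 20.
|P∩R| = 10.7857.
|Q∩R| = 6.5857.
|P∩Q∩R| = 3.5857.
|P ∪ Q ∪ R| = 139 − 37.3714 + 3.5857 = 105.21.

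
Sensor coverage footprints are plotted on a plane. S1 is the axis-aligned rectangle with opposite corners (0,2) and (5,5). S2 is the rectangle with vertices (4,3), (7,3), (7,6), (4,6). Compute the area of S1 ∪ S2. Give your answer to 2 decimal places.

By inclusion–exclusion:
Individual areas: |S1| = 15, |S2| = 9.
|S1∩S2|: x∈[4,5], y∈[3,5] → 1·2 = 2.
|S1 ∪ S2| = 24 − 2 = 22.00.

22.00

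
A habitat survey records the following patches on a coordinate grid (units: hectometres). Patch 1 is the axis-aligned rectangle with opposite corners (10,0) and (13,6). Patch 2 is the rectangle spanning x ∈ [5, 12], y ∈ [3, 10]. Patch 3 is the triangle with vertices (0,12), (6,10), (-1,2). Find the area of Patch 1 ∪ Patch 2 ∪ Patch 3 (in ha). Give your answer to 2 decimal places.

By inclusion–exclusion:
Individual areas: |Patch 1| = 18, |Patch 2| = 49, |Patch 3| = 31.
|Patch 1∩Patch 2|: x∈[10,12], y∈[3,6] → 2·3 = 6.
|Patch 1∩Patch 3| = 0.
|Patch 2∩Patch 3| = 0.5714.
|Patch 1∩Patch 2∩Patch 3| = 0.
|Patch 1 ∪ Patch 2 ∪ Patch 3| = 98 − 6.5714 + 0 = 91.43.

91.43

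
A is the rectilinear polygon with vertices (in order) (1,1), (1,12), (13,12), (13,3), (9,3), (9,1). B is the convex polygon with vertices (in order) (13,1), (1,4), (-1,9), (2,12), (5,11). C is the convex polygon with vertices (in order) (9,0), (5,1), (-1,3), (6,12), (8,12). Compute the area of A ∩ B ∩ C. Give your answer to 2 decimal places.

The intersection is the polygon with vertices (8.442,6.698), (8.83,2.043), (1,4), (1,5.571), (5.113,10.859).
By the shoelace formula its area is 41.05.

41.05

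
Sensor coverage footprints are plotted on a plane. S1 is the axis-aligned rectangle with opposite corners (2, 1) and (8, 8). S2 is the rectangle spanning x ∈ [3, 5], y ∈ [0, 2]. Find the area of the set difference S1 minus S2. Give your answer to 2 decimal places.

|S1∩S2|: x∈[3,5], y∈[1,2] → 2·1 = 2.
|S1| = 42.
|S1 ∖ S2| = |S1| − |S1∩S2| = 42 − 2 = 40.00.

40.00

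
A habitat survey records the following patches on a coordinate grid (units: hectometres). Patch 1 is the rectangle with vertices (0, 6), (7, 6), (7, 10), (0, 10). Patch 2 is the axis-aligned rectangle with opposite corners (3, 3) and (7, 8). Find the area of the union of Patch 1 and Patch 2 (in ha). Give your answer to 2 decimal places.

40.00

By inclusion–exclusion:
Individual areas: |Patch 1| = 28, |Patch 2| = 20.
|Patch 1∩Patch 2|: x∈[3,7], y∈[6,8] → 4·2 = 8.
|Patch 1 ∪ Patch 2| = 48 − 8 = 40.00.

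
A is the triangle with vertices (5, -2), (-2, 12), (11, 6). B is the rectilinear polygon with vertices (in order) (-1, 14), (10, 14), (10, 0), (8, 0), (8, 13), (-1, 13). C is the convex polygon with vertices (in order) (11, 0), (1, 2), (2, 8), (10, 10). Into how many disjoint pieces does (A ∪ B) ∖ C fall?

5

(A ∪ B) ∖ C splits into 5 disjoint pieces (area 14.5676, area 17.5, area 0.2989, area 0.8, area 6.1836).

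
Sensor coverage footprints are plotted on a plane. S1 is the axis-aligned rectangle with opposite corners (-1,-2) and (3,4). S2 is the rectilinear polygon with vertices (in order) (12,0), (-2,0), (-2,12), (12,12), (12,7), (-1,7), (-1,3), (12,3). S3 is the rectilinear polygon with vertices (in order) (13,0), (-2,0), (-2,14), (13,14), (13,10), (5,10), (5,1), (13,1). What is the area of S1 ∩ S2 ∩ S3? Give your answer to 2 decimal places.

12.00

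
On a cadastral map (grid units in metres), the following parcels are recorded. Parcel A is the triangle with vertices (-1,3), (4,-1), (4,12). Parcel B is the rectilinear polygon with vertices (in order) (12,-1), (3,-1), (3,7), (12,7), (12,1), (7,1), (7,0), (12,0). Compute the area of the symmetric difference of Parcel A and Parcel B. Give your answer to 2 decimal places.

84.30

|Parcel A| = 32.5, |Parcel B| = 67, |Parcel A∩Parcel B| = 7.6.
|Parcel A △ Parcel B| = |Parcel A| + |Parcel B| − 2·|Parcel A∩Parcel B| = 32.5 + 67 − 15.2 = 84.30.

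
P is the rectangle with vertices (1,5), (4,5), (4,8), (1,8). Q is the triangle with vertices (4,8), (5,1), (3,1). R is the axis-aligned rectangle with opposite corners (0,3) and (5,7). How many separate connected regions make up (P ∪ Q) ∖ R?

(P ∪ Q) ∖ R splits into 2 disjoint pieces (area 3.0714, area 3.4286).

2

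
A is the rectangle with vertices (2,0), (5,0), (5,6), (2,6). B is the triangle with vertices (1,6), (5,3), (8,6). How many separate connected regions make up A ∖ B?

A ∖ B is a single connected region.

1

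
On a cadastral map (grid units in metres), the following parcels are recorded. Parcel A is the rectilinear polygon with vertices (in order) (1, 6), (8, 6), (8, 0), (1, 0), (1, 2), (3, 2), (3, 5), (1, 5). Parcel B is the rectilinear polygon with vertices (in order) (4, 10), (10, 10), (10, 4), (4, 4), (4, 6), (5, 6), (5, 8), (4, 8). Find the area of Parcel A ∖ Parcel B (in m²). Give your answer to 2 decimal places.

|Parcel A| = 36, |Parcel A∩Parcel B| = 8.
|Parcel A ∖ Parcel B| = |Parcel A| − |Parcel A∩Parcel B| = 36 − 8 = 28.00.

28.00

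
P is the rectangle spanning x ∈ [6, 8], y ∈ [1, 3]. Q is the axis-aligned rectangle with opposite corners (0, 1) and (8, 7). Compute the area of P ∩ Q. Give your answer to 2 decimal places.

4.00

|P∩Q|: x∈[6,8], y∈[1,3] → 2·2 = 4.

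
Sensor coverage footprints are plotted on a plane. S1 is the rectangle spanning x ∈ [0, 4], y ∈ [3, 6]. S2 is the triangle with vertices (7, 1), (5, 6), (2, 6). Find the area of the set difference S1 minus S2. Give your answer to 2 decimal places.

10.00

|S1| = 12, |S1∩S2| = 2.
|S1 ∖ S2| = |S1| − |S1∩S2| = 12 − 2 = 10.00.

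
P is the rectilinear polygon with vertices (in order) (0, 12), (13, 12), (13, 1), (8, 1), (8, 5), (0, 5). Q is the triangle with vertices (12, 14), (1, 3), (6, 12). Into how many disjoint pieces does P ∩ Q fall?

P ∩ Q is a single connected region.

1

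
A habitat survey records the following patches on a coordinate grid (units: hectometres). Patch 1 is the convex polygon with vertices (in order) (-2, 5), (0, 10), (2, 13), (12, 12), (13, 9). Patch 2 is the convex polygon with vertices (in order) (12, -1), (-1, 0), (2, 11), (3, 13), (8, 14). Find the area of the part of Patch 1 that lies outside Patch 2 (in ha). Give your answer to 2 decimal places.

26.23

|Patch 1| = 68.5, |Patch 1∩Patch 2| = 42.2691.
|Patch 1 ∖ Patch 2| = |Patch 1| − |Patch 1∩Patch 2| = 68.5 − 42.2691 = 26.23.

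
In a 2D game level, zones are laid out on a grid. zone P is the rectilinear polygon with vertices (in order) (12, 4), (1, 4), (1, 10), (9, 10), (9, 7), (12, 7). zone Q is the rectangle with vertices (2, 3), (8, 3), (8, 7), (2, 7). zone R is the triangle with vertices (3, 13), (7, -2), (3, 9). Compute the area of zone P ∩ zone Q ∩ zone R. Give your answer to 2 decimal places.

2.18

The intersection is the polygon with vertices (4.6,7), (5.4,4), (4.818,4), (3.727,7).
By the shoelace formula its area is 2.18.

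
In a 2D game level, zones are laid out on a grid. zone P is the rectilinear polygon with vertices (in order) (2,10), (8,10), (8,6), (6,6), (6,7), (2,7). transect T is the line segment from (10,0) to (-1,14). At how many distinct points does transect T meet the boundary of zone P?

The segment meets the boundary at (2.143,10), (4.5,7).

2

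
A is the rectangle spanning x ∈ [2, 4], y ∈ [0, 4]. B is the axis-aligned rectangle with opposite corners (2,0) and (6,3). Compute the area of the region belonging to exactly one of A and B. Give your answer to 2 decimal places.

8.00

|A∩B|: x∈[2,4], y∈[0,3] → 2·3 = 6.
|A △ B| = |A| + |B| − 2·|A∩B| = 8 + 12 − 12 = 8.00.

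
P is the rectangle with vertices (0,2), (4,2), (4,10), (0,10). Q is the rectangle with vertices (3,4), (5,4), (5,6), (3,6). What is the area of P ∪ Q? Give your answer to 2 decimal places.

34.00

By inclusion–exclusion:
Individual areas: |P| = 32, |Q| = 4.
|P∩Q|: x∈[3,4], y∈[4,6] → 1·2 = 2.
|P ∪ Q| = 36 − 2 = 34.00.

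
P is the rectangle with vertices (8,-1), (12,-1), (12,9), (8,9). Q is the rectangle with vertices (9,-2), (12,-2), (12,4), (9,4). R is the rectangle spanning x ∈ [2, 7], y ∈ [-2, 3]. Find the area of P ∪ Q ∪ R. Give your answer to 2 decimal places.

68.00

By inclusion–exclusion:
Individual areas: |P| = 40, |Q| = 18, |R| = 25.
|P∩Q|: x∈[9,12], y∈[-1,4] → 3·5 = 15.
|P∩R| = 0 (no overlap).
|Q∩R| = 0 (no overlap).
|P∩Q∩R| = 0.
|P ∪ Q ∪ R| = 83 − 15 + 0 = 68.00.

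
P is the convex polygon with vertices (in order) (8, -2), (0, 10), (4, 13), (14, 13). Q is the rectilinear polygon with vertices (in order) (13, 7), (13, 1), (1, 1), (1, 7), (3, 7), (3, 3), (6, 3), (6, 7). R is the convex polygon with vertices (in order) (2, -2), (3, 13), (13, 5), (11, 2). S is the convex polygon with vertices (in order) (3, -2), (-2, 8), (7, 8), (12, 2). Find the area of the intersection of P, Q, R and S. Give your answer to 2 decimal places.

22.43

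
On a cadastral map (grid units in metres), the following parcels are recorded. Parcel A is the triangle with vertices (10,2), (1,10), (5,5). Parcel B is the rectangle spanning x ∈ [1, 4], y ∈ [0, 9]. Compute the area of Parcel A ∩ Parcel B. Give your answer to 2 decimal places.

1.46

The intersection is the polygon with vertices (4,7.333), (4,6.25), (1.8,9), (2.125,9).
By the shoelace formula its area is 1.46.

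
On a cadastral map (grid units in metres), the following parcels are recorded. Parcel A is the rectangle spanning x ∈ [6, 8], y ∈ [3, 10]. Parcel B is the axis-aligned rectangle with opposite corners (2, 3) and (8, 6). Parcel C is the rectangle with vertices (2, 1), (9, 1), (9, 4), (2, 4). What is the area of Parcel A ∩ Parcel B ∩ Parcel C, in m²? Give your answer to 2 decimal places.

2.00

The intersection is the polygon with vertices (6,3), (6,4), (8,4), (8,3).
By the shoelace formula its area is 2.00.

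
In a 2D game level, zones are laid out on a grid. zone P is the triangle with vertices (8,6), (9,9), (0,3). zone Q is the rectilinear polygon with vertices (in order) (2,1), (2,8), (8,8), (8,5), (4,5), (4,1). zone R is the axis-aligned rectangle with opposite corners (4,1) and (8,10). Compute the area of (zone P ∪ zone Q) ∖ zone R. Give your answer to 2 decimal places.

15.75

|zone P ∪ zone Q| = 28.1667.
|(zone P ∪ zone Q) ∩ zone R| = 12.4167.
|(zone P ∪ zone Q) ∖ zone R| = 28.1667 − 12.4167 = 15.75.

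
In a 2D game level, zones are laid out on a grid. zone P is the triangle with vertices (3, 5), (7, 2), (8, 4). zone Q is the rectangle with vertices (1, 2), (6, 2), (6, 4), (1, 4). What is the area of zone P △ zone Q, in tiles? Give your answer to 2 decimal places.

13.42

|zone P| = 5.5, |zone Q| = 10, |zone P∩zone Q| = 1.0417.
|zone P △ zone Q| = |zone P| + |zone Q| − 2·|zone P∩zone Q| = 5.5 + 10 − 2.0833 = 13.42.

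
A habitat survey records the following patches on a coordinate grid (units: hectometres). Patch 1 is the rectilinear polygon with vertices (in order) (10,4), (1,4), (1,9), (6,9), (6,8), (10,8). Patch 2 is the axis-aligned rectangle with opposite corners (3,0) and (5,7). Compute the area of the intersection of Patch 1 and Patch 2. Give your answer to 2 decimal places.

The intersection is the polygon with vertices (3,4), (3,7), (5,7), (5,4).
By the shoelace formula its area is 6.00.

6.00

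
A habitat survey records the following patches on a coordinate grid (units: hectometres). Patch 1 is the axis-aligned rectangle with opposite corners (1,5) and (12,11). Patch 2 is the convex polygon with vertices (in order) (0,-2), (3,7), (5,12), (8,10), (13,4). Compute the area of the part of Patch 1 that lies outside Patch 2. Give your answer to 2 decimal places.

|Patch 1| = 66, |Patch 1∩Patch 2| = 37.1167.
|Patch 1 ∖ Patch 2| = |Patch 1| − |Patch 1∩Patch 2| = 66 − 37.1167 = 28.88.

28.88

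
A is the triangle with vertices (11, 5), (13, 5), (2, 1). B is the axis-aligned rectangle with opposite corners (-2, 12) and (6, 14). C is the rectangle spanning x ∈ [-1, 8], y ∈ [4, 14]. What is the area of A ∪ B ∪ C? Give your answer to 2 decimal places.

96.00

By inclusion–exclusion:
Individual areas: |A| = 4, |B| = 16, |C| = 90.
|A∩B| = 0.
|A∩C| = 0.
|B∩C|: x∈[-1,6], y∈[12,14] → 7·2 = 14.
|A∩B∩C| = 0.
|A ∪ B ∪ C| = 110 − 14 + 0 = 96.00.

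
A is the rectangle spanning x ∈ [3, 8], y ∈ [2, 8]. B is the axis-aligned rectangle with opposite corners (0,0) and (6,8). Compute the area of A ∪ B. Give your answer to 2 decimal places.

By inclusion–exclusion:
Individual areas: |A| = 30, |B| = 48.
|A∩B|: x∈[3,6], y∈[2,8] → 3·6 = 18.
|A ∪ B| = 78 − 18 = 60.00.

60.00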